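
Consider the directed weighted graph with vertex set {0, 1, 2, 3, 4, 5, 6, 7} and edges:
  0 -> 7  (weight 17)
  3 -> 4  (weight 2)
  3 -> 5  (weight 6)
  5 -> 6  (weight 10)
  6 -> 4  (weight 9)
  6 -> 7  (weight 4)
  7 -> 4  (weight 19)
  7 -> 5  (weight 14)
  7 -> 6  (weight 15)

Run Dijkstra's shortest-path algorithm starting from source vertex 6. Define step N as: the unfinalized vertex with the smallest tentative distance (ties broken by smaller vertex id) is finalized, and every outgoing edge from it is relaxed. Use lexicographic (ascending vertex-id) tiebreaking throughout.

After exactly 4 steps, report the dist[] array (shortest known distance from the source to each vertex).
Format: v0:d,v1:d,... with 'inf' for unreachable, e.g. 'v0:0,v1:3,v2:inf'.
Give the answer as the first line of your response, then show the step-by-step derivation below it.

v0:inf,v1:inf,v2:inf,v3:inf,v4:9,v5:18,v6:0,v7:4

step 1: dist = v0:inf,v1:inf,v2:inf,v3:inf,v4:9,v5:inf,v6:0,v7:4
step 2: dist = v0:inf,v1:inf,v2:inf,v3:inf,v4:9,v5:18,v6:0,v7:4
step 3: dist = v0:inf,v1:inf,v2:inf,v3:inf,v4:9,v5:18,v6:0,v7:4
step 4: dist = v0:inf,v1:inf,v2:inf,v3:inf,v4:9,v5:18,v6:0,v7:4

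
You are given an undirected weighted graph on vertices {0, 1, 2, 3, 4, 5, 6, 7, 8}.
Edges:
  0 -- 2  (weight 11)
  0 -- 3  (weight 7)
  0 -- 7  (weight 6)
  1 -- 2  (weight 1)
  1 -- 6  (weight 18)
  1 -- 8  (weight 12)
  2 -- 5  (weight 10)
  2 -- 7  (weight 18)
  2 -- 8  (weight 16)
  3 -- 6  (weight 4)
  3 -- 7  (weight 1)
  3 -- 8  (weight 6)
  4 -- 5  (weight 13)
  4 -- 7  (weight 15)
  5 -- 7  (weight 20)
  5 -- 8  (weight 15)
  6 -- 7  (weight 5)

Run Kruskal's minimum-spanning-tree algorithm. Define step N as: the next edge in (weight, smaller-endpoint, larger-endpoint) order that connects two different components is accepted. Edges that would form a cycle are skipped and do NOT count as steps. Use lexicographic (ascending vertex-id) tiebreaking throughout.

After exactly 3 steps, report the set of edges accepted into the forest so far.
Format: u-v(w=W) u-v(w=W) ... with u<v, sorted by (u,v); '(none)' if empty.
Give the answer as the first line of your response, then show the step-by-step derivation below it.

1-2(w=1) 3-6(w=4) 3-7(w=1)

step 1: add edge 1-2 (w=1); MST = {1-2(w=1)}
step 2: add edge 3-7 (w=1); MST = {1-2(w=1) 3-7(w=1)}
step 3: add edge 3-6 (w=4); MST = {1-2(w=1) 3-6(w=4) 3-7(w=1)}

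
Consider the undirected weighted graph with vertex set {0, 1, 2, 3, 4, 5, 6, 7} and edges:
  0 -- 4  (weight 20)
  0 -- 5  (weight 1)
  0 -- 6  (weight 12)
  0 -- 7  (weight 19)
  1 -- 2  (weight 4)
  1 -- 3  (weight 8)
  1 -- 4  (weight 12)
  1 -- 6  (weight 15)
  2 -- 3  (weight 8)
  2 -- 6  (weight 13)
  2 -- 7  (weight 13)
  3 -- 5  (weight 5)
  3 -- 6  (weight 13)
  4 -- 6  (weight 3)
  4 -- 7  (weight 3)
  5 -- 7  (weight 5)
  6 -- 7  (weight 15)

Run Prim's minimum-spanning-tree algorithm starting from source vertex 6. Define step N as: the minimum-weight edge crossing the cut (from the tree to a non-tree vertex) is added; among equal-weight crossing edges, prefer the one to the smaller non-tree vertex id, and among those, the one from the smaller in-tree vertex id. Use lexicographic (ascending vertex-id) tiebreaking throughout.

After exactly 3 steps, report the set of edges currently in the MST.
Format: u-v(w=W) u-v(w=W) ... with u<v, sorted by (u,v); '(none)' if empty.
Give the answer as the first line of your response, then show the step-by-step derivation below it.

4-6(w=3) 4-7(w=3) 5-7(w=5)

step 1: add edge 4-6 (w=3); MST = {4-6(w=3)}
step 2: add edge 4-7 (w=3); MST = {4-6(w=3) 4-7(w=3)}
step 3: add edge 5-7 (w=5); MST = {4-6(w=3) 4-7(w=3) 5-7(w=5)}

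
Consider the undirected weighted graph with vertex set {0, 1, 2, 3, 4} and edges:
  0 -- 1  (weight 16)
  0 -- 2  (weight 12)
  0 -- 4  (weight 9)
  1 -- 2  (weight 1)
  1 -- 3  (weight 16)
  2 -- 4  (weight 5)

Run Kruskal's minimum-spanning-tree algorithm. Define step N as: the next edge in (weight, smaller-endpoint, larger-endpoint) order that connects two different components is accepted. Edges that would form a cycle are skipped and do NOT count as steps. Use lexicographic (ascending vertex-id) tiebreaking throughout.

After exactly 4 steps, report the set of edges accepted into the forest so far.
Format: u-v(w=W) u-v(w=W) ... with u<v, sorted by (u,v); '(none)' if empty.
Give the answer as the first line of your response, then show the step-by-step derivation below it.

0-4(w=9) 1-2(w=1) 1-3(w=16) 2-4(w=5)

step 1: add edge 1-2 (w=1); MST = {1-2(w=1)}
step 2: add edge 2-4 (w=5); MST = {1-2(w=1) 2-4(w=5)}
step 3: add edge 0-4 (w=9); MST = {0-4(w=9) 1-2(w=1) 2-4(w=5)}
step 4: add edge 1-3 (w=16); MST = {0-4(w=9) 1-2(w=1) 1-3(w=16) 2-4(w=5)}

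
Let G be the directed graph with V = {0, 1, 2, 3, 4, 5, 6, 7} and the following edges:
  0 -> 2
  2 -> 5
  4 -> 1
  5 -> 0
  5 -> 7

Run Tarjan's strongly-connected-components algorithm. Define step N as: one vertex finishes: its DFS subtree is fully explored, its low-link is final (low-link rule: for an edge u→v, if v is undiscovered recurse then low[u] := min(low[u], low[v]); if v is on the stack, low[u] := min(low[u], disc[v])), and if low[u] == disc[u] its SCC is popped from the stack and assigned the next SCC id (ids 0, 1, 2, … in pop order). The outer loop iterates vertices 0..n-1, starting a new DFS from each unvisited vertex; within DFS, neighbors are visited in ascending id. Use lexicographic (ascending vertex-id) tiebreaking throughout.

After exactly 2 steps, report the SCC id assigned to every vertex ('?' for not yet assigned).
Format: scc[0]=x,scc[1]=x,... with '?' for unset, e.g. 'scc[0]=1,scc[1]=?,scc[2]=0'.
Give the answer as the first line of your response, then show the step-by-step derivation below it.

scc[0]=?,scc[1]=?,scc[2]=?,scc[3]=?,scc[4]=?,scc[5]=?,scc[6]=?,scc[7]=0

step 1: low=(low[0]=0,low[1]=?,low[2]=1,low[3]=?,low[4]=?,low[5]=0,low[6]=?,low[7]=3); scc=(scc[0]=?,scc[1]=?,scc[2]=?,scc[3]=?,scc[4]=?,scc[5]=?,scc[6]=?,scc[7]=0)
step 2: low=(low[0]=0,low[1]=?,low[2]=1,low[3]=?,low[4]=?,low[5]=0,low[6]=?,low[7]=3); scc=(scc[0]=?,scc[1]=?,scc[2]=?,scc[3]=?,scc[4]=?,scc[5]=?,scc[6]=?,scc[7]=0)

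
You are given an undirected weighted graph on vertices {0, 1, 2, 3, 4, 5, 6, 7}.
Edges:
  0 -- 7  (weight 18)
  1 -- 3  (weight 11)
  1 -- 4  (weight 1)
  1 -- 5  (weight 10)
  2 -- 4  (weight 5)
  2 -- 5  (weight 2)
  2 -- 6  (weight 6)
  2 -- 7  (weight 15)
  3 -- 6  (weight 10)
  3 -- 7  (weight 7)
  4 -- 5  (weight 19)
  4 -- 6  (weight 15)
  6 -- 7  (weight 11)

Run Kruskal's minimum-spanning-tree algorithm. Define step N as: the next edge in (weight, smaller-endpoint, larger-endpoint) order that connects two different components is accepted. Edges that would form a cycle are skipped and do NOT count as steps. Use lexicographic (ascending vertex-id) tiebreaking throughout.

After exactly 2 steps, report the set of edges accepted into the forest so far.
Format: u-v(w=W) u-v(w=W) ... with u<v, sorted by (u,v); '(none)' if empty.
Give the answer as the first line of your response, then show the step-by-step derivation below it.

1-4(w=1) 2-5(w=2)

step 1: add edge 1-4 (w=1); MST = {1-4(w=1)}
step 2: add edge 2-5 (w=2); MST = {1-4(w=1) 2-5(w=2)}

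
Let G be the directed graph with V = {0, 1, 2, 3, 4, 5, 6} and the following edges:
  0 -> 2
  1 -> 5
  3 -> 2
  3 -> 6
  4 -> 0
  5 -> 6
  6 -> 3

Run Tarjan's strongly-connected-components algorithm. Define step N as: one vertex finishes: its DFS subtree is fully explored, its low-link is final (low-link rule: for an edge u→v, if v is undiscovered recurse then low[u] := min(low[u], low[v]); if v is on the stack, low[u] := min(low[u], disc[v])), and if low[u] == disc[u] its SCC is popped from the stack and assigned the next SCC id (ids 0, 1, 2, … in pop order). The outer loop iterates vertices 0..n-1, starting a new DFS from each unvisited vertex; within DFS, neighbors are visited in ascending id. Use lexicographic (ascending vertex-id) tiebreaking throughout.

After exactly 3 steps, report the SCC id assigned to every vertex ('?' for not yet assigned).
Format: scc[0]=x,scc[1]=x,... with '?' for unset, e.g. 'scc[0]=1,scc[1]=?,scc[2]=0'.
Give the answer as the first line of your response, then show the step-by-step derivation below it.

scc[0]=1,scc[1]=?,scc[2]=0,scc[3]=?,scc[4]=?,scc[5]=?,scc[6]=?

step 1: low=(low[0]=0,low[1]=?,low[2]=1,low[3]=?,low[4]=?,low[5]=?,low[6]=?); scc=(scc[0]=?,scc[1]=?,scc[2]=0,scc[3]=?,scc[4]=?,scc[5]=?,scc[6]=?)
step 2: low=(low[0]=0,low[1]=?,low[2]=1,low[3]=?,low[4]=?,low[5]=?,low[6]=?); scc=(scc[0]=1,scc[1]=?,scc[2]=0,scc[3]=?,scc[4]=?,scc[5]=?,scc[6]=?)
step 3: low=(low[0]=0,low[1]=2,low[2]=1,low[3]=4,low[4]=?,low[5]=3,low[6]=4); scc=(scc[0]=1,scc[1]=?,scc[2]=0,scc[3]=?,scc[4]=?,scc[5]=?,scc[6]=?)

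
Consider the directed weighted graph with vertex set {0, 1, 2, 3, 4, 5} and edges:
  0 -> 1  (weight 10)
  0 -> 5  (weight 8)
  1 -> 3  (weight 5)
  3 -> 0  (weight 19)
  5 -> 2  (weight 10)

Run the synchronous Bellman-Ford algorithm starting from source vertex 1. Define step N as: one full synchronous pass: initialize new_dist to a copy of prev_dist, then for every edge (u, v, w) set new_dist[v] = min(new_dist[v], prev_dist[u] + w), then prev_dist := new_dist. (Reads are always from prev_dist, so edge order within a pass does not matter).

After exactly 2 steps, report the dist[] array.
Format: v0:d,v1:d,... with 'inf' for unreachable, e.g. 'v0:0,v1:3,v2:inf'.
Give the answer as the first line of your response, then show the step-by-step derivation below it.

v0:24,v1:0,v2:inf,v3:5,v4:inf,v5:inf

step 1: dist = v0:inf,v1:0,v2:inf,v3:5,v4:inf,v5:inf
step 2: dist = v0:24,v1:0,v2:inf,v3:5,v4:inf,v5:inf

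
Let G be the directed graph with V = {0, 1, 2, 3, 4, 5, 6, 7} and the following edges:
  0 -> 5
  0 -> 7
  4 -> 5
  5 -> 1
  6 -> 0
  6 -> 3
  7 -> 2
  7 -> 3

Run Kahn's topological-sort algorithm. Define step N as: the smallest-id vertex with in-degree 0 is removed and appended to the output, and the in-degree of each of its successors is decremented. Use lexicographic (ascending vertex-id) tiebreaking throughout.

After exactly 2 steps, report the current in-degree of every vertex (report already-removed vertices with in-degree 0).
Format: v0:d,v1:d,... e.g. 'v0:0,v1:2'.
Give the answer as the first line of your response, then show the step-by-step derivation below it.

v0:0,v1:1,v2:1,v3:1,v4:0,v5:1,v6:0,v7:1

step 1: output 4; order=[4]; indeg=(1,1,1,2,0,1,0,1)
step 2: output 6; order=[4,6]; indeg=(0,1,1,1,0,1,0,1)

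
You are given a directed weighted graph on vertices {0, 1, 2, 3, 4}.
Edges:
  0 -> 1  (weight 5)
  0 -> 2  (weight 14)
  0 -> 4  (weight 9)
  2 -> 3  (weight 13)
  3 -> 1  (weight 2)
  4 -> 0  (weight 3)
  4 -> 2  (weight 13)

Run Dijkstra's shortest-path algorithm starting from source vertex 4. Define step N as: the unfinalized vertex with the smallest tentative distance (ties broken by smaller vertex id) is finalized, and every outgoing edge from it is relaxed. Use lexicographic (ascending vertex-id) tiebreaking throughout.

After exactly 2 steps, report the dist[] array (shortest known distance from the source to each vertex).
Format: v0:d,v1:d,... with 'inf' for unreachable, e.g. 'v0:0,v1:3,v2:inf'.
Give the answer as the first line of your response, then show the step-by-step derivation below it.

v0:3,v1:8,v2:13,v3:inf,v4:0

step 1: dist = v0:3,v1:inf,v2:13,v3:inf,v4:0
step 2: dist = v0:3,v1:8,v2:13,v3:inf,v4:0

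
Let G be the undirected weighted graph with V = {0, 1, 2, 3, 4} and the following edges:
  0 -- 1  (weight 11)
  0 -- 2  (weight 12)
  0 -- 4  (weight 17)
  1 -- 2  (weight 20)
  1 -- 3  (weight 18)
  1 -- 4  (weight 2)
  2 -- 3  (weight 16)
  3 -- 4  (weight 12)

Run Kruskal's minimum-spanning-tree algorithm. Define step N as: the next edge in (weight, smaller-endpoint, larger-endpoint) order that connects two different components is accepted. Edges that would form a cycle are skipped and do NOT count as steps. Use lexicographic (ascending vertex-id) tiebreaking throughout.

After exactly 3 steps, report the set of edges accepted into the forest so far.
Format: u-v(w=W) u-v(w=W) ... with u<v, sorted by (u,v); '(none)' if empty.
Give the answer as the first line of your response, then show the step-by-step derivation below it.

0-1(w=11) 0-2(w=12) 1-4(w=2)

step 1: add edge 1-4 (w=2); MST = {1-4(w=2)}
step 2: add edge 0-1 (w=11); MST = {0-1(w=11) 1-4(w=2)}
step 3: add edge 0-2 (w=12); MST = {0-1(w=11) 0-2(w=12) 1-4(w=2)}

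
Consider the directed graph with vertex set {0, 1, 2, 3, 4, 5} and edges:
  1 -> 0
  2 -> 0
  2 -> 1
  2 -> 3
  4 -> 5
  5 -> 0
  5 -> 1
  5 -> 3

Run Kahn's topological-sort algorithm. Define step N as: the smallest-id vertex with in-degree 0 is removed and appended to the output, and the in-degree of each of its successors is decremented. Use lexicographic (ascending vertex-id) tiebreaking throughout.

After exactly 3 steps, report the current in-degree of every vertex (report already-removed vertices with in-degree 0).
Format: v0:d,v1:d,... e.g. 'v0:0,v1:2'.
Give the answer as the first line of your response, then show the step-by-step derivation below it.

v0:1,v1:0,v2:0,v3:0,v4:0,v5:0

step 1: output 2; order=[2]; indeg=(2,1,0,1,0,1)
step 2: output 4; order=[2,4]; indeg=(2,1,0,1,0,0)
step 3: output 5; order=[2,4,5]; indeg=(1,0,0,0,0,0)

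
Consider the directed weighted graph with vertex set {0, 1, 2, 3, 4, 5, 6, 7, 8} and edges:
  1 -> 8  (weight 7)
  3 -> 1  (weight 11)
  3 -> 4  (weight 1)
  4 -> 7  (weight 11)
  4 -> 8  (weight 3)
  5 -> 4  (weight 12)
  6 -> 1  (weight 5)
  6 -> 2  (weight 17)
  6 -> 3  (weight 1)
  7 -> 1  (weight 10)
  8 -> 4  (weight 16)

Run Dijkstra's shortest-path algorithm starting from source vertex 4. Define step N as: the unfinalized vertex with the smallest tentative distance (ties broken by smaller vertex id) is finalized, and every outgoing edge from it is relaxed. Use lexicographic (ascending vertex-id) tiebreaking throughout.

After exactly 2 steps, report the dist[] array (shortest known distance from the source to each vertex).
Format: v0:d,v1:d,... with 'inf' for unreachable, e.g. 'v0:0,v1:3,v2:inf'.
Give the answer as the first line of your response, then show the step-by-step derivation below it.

v0:inf,v1:inf,v2:inf,v3:inf,v4:0,v5:inf,v6:inf,v7:11,v8:3

step 1: dist = v0:inf,v1:inf,v2:inf,v3:inf,v4:0,v5:inf,v6:inf,v7:11,v8:3
step 2: dist = v0:inf,v1:inf,v2:inf,v3:inf,v4:0,v5:inf,v6:inf,v7:11,v8:3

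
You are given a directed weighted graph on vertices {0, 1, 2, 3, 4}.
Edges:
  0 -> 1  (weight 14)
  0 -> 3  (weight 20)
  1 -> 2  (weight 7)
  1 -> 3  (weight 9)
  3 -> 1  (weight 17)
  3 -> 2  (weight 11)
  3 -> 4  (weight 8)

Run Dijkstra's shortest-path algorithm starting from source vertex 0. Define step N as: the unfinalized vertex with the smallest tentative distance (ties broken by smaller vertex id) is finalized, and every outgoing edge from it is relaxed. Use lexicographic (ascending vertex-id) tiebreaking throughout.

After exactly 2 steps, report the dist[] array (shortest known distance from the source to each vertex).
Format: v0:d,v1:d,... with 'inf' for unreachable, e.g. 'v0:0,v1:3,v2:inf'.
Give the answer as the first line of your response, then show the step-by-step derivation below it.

v0:0,v1:14,v2:21,v3:20,v4:inf

step 1: dist = v0:0,v1:14,v2:inf,v3:20,v4:inf
step 2: dist = v0:0,v1:14,v2:21,v3:20,v4:inf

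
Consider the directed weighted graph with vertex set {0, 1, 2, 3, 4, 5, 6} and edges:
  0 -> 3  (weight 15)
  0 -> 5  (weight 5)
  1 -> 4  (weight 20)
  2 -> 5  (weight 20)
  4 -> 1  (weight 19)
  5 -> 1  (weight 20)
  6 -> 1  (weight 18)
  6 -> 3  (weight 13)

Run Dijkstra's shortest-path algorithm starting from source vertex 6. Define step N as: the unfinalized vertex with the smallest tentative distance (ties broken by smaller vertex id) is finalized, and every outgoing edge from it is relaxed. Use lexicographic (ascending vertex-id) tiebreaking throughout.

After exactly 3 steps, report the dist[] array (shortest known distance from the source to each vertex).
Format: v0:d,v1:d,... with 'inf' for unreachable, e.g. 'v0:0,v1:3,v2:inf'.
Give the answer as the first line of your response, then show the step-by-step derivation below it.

v0:inf,v1:18,v2:inf,v3:13,v4:38,v5:inf,v6:0

step 1: dist = v0:inf,v1:18,v2:inf,v3:13,v4:inf,v5:inf,v6:0
step 2: dist = v0:inf,v1:18,v2:inf,v3:13,v4:inf,v5:inf,v6:0
step 3: dist = v0:inf,v1:18,v2:inf,v3:13,v4:38,v5:inf,v6:0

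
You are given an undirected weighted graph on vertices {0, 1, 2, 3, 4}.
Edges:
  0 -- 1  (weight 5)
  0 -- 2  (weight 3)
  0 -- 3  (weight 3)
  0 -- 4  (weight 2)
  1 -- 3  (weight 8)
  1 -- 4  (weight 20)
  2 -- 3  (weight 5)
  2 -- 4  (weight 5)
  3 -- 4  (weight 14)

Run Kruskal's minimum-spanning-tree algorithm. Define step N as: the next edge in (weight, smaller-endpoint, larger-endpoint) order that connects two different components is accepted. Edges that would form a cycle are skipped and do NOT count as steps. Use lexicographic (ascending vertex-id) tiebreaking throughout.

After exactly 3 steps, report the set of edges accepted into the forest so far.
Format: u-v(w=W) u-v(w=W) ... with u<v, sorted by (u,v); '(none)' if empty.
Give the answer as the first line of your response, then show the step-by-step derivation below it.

0-2(w=3) 0-3(w=3) 0-4(w=2)

step 1: add edge 0-4 (w=2); MST = {0-4(w=2)}
step 2: add edge 0-2 (w=3); MST = {0-2(w=3) 0-4(w=2)}
step 3: add edge 0-3 (w=3); MST = {0-2(w=3) 0-3(w=3) 0-4(w=2)}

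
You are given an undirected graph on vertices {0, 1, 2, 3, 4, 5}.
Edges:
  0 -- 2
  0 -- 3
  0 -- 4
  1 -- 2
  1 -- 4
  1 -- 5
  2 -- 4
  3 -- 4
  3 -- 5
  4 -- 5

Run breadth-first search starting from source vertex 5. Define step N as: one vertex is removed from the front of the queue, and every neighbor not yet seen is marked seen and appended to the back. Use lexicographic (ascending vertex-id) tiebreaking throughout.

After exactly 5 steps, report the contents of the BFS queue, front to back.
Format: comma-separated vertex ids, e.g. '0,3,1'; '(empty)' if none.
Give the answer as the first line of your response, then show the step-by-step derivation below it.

0

step 1: dequeue 5; queue=[1,3,4]; order=5
step 2: dequeue 1; queue=[3,4,2]; order=5,1
step 3: dequeue 3; queue=[4,2,0]; order=5,1,3
step 4: dequeue 4; queue=[2,0]; order=5,1,3,4
step 5: dequeue 2; queue=[0]; order=5,1,3,4,2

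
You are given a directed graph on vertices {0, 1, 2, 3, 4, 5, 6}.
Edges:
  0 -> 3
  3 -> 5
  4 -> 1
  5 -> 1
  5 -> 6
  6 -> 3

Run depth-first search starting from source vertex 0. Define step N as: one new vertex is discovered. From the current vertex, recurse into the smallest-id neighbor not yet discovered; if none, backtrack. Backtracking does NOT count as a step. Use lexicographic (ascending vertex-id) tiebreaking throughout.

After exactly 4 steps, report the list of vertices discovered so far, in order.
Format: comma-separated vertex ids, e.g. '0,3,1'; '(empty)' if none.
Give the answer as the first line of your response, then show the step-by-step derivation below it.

0,3,5,1

step 1: discover 0; path=0; order=0
step 2: discover 3; path=0>3; order=0,3
step 3: discover 5; path=0>3>5; order=0,3,5
step 4: discover 1; path=0>3>5>1; order=0,3,5,1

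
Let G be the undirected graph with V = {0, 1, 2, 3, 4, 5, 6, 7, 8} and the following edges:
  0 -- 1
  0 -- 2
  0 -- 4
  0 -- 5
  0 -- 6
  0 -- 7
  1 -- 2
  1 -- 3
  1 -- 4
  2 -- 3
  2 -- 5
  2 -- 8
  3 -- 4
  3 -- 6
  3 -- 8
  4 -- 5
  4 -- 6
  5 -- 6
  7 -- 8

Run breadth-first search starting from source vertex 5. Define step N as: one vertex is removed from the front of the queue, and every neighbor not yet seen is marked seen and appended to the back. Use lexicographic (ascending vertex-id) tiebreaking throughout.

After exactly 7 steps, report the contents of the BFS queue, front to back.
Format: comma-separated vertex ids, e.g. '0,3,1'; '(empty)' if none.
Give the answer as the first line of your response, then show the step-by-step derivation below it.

3,8

step 1: dequeue 5; queue=[0,2,4,6]; order=5
step 2: dequeue 0; queue=[2,4,6,1,7]; order=5,0
step 3: dequeue 2; queue=[4,6,1,7,3,8]; order=5,0,2
step 4: dequeue 4; queue=[6,1,7,3,8]; order=5,0,2,4
step 5: dequeue 6; queue=[1,7,3,8]; order=5,0,2,4,6
step 6: dequeue 1; queue=[7,3,8]; order=5,0,2,4,6,1
step 7: dequeue 7; queue=[3,8]; order=5,0,2,4,6,1,7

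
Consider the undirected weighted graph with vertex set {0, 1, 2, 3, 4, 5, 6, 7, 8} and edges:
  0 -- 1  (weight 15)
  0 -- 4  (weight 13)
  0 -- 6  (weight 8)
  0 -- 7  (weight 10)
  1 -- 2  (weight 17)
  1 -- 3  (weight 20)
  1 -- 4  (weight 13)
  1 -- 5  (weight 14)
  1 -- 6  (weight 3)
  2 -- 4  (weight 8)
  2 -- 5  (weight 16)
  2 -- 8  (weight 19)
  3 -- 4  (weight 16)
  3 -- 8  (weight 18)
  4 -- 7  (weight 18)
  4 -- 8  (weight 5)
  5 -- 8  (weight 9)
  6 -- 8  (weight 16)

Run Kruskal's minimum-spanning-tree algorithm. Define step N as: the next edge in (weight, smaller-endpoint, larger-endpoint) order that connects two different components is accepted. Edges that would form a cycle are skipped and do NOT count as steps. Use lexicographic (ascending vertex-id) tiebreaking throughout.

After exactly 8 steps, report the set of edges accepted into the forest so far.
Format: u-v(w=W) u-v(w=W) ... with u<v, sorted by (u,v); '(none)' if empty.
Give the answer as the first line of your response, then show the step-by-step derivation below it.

0-4(w=13) 0-6(w=8) 0-7(w=10) 1-6(w=3) 2-4(w=8) 3-4(w=16) 4-8(w=5) 5-8(w=9)

step 1: add edge 1-6 (w=3); MST = {1-6(w=3)}
step 2: add edge 4-8 (w=5); MST = {1-6(w=3) 4-8(w=5)}
step 3: add edge 0-6 (w=8); MST = {0-6(w=8) 1-6(w=3) 4-8(w=5)}
step 4: add edge 2-4 (w=8); MST = {0-6(w=8) 1-6(w=3) 2-4(w=8) 4-8(w=5)}
step 5: add edge 5-8 (w=9); MST = {0-6(w=8) 1-6(w=3) 2-4(w=8) 4-8(w=5) 5-8(w=9)}
step 6: add edge 0-7 (w=10); MST = {0-6(w=8) 0-7(w=10) 1-6(w=3) 2-4(w=8) 4-8(w=5) 5-8(w=9)}
step 7: add edge 0-4 (w=13); MST = {0-4(w=13) 0-6(w=8) 0-7(w=10) 1-6(w=3) 2-4(w=8) 4-8(w=5) 5-8(w=9)}
step 8: add edge 3-4 (w=16); MST = {0-4(w=13) 0-6(w=8) 0-7(w=10) 1-6(w=3) 2-4(w=8) 3-4(w=16) 4-8(w=5) 5-8(w=9)}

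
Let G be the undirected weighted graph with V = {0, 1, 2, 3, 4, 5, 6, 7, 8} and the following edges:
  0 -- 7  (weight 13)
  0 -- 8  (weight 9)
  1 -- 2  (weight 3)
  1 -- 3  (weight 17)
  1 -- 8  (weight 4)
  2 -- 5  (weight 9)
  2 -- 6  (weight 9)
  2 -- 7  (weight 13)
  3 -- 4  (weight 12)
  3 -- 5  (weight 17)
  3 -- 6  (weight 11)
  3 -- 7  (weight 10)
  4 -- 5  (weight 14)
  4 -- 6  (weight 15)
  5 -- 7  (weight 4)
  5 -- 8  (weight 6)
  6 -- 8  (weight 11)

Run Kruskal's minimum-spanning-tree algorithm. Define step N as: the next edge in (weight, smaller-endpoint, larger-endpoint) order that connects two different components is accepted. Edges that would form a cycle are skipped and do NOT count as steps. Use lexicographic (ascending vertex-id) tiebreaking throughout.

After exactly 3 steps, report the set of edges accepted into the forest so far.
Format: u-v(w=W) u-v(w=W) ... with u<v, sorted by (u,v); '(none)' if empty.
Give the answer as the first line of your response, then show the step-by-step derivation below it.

1-2(w=3) 1-8(w=4) 5-7(w=4)

step 1: add edge 1-2 (w=3); MST = {1-2(w=3)}
step 2: add edge 1-8 (w=4); MST = {1-2(w=3) 1-8(w=4)}
step 3: add edge 5-7 (w=4); MST = {1-2(w=3) 1-8(w=4) 5-7(w=4)}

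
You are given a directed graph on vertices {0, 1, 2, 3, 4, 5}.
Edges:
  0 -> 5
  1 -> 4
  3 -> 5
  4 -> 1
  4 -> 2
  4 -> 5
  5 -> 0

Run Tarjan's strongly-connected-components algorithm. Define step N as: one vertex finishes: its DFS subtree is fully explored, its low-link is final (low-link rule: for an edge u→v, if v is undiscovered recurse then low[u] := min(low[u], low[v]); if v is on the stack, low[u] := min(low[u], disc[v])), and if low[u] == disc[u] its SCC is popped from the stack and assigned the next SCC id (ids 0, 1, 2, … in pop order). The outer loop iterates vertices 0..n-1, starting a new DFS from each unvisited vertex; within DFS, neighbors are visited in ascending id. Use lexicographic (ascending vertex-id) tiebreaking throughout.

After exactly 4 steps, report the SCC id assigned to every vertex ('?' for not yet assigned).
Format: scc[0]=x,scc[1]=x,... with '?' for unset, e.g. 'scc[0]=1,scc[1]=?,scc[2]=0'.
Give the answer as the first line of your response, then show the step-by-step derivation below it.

scc[0]=0,scc[1]=?,scc[2]=1,scc[3]=?,scc[4]=?,scc[5]=0

step 1: low=(low[0]=0,low[1]=?,low[2]=?,low[3]=?,low[4]=?,low[5]=0); scc=(scc[0]=?,scc[1]=?,scc[2]=?,scc[3]=?,scc[4]=?,scc[5]=?)
step 2: low=(low[0]=0,low[1]=?,low[2]=?,low[3]=?,low[4]=?,low[5]=0); scc=(scc[0]=0,scc[1]=?,scc[2]=?,scc[3]=?,scc[4]=?,scc[5]=0)
step 3: low=(low[0]=0,low[1]=2,low[2]=4,low[3]=?,low[4]=2,low[5]=0); scc=(scc[0]=0,scc[1]=?,scc[2]=1,scc[3]=?,scc[4]=?,scc[5]=0)
step 4: low=(low[0]=0,low[1]=2,low[2]=4,low[3]=?,low[4]=2,low[5]=0); scc=(scc[0]=0,scc[1]=?,scc[2]=1,scc[3]=?,scc[4]=?,scc[5]=0)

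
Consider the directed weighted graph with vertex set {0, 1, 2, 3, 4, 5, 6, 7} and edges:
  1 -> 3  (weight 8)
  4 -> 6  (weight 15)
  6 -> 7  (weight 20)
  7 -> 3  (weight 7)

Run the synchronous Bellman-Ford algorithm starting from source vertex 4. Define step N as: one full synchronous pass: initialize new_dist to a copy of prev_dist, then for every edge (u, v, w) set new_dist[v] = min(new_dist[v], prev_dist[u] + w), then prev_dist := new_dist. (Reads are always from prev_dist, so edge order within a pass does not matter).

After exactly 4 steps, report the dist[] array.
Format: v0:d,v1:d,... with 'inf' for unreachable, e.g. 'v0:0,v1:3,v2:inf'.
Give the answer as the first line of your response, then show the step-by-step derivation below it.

v0:inf,v1:inf,v2:inf,v3:42,v4:0,v5:inf,v6:15,v7:35

step 1: dist = v0:inf,v1:inf,v2:inf,v3:inf,v4:0,v5:inf,v6:15,v7:inf
step 2: dist = v0:inf,v1:inf,v2:inf,v3:inf,v4:0,v5:inf,v6:15,v7:35
step 3: dist = v0:inf,v1:inf,v2:inf,v3:42,v4:0,v5:inf,v6:15,v7:35
step 4: dist = v0:inf,v1:inf,v2:inf,v3:42,v4:0,v5:inf,v6:15,v7:35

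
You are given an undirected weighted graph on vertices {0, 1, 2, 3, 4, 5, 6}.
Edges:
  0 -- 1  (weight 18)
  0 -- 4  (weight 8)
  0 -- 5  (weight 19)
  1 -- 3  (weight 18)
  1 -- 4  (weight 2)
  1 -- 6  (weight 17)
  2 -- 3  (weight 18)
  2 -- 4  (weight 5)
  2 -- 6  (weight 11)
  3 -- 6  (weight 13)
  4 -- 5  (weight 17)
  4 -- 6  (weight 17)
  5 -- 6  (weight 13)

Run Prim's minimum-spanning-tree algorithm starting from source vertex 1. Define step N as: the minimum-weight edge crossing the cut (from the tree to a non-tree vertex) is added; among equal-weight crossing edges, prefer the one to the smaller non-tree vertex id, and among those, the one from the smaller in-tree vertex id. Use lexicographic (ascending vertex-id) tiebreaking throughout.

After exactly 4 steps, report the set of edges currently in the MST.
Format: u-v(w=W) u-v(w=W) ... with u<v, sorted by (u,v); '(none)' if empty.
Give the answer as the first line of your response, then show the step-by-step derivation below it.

0-4(w=8) 1-4(w=2) 2-4(w=5) 2-6(w=11)

step 1: add edge 1-4 (w=2); MST = {1-4(w=2)}
step 2: add edge 2-4 (w=5); MST = {1-4(w=2) 2-4(w=5)}
step 3: add edge 0-4 (w=8); MST = {0-4(w=8) 1-4(w=2) 2-4(w=5)}
step 4: add edge 2-6 (w=11); MST = {0-4(w=8) 1-4(w=2) 2-4(w=5) 2-6(w=11)}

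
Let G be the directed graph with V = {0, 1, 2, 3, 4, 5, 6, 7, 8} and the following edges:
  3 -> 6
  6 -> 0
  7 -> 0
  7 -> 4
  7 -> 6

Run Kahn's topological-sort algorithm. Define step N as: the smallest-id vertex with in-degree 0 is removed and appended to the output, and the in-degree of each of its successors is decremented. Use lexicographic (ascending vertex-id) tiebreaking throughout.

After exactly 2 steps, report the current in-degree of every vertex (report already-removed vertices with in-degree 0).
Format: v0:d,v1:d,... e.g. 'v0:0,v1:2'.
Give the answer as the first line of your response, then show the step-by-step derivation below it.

v0:2,v1:0,v2:0,v3:0,v4:1,v5:0,v6:2,v7:0,v8:0

step 1: output 1; order=[1]; indeg=(2,0,0,0,1,0,2,0,0)
step 2: output 2; order=[1,2]; indeg=(2,0,0,0,1,0,2,0,0)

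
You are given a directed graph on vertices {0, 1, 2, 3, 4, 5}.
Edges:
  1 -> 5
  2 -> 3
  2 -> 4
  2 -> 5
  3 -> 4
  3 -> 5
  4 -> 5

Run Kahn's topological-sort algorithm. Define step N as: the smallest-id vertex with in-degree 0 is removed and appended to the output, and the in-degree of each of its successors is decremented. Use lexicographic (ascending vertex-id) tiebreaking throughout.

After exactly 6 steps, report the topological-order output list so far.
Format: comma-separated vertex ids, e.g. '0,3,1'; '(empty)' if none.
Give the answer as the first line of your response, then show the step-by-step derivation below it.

0,1,2,3,4,5

step 1: output 0; order=[0]; indeg=(0,0,0,1,2,4)
step 2: output 1; order=[0,1]; indeg=(0,0,0,1,2,3)
step 3: output 2; order=[0,1,2]; indeg=(0,0,0,0,1,2)
step 4: output 3; order=[0,1,2,3]; indeg=(0,0,0,0,0,1)
step 5: output 4; order=[0,1,2,3,4]; indeg=(0,0,0,0,0,0)
step 6: output 5; order=[0,1,2,3,4,5]; indeg=(0,0,0,0,0,0)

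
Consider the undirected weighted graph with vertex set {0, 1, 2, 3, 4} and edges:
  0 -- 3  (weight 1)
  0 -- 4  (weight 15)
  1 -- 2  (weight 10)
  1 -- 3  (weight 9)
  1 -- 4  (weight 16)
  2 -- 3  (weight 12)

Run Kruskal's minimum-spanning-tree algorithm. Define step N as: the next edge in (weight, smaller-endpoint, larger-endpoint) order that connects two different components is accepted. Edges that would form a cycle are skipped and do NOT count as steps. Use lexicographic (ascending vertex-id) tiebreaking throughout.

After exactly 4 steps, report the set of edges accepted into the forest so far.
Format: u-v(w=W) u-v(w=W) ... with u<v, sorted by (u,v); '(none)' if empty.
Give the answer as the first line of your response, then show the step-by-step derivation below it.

0-3(w=1) 0-4(w=15) 1-2(w=10) 1-3(w=9)

step 1: add edge 0-3 (w=1); MST = {0-3(w=1)}
step 2: add edge 1-3 (w=9); MST = {0-3(w=1) 1-3(w=9)}
step 3: add edge 1-2 (w=10); MST = {0-3(w=1) 1-2(w=10) 1-3(w=9)}
step 4: add edge 0-4 (w=15); MST = {0-3(w=1) 0-4(w=15) 1-2(w=10) 1-3(w=9)}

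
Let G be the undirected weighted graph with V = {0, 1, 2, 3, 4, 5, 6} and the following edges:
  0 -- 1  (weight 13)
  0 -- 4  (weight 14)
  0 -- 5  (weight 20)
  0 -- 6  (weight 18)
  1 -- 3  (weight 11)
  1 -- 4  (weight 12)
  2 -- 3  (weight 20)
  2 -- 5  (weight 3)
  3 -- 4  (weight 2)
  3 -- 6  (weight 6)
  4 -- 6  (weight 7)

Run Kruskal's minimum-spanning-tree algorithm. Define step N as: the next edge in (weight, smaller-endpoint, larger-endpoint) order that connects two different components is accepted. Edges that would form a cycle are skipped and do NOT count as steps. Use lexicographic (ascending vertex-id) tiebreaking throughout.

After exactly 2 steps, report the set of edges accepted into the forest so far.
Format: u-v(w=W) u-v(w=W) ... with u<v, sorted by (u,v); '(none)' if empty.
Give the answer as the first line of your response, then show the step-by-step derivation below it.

2-5(w=3) 3-4(w=2)

step 1: add edge 3-4 (w=2); MST = {3-4(w=2)}
step 2: add edge 2-5 (w=3); MST = {2-5(w=3) 3-4(w=2)}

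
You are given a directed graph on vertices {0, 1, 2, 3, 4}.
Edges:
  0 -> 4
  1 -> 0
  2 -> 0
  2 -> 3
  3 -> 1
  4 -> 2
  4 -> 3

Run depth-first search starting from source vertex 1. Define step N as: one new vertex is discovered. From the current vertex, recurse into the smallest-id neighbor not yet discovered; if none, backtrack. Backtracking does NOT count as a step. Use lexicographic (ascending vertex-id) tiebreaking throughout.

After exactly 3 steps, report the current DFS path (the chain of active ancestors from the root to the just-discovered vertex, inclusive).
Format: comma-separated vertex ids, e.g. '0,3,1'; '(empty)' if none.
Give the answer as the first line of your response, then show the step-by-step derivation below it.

1,0,4

step 1: discover 1; path=1; order=1
step 2: discover 0; path=1>0; order=1,0
step 3: discover 4; path=1>0>4; order=1,0,4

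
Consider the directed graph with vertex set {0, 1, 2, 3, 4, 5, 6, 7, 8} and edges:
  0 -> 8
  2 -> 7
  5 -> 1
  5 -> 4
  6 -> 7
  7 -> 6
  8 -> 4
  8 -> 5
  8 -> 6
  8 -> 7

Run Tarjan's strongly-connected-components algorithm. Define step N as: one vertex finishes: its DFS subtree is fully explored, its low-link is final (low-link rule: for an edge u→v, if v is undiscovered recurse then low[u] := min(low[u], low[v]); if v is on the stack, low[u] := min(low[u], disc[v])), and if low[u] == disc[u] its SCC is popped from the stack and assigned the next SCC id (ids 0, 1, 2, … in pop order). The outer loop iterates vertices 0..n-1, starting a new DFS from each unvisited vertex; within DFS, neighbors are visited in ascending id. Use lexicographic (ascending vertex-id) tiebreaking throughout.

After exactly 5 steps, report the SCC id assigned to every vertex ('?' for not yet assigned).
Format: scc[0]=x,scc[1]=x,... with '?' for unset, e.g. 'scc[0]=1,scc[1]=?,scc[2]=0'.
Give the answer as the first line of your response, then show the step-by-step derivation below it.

scc[0]=?,scc[1]=1,scc[2]=?,scc[3]=?,scc[4]=0,scc[5]=2,scc[6]=3,scc[7]=3,scc[8]=?

step 1: low=(low[0]=0,low[1]=?,low[2]=?,low[3]=?,low[4]=2,low[5]=?,low[6]=?,low[7]=?,low[8]=1); scc=(scc[0]=?,scc[1]=?,scc[2]=?,scc[3]=?,scc[4]=0,scc[5]=?,scc[6]=?,scc[7]=?,scc[8]=?)
step 2: low=(low[0]=0,low[1]=4,low[2]=?,low[3]=?,low[4]=2,low[5]=3,low[6]=?,low[7]=?,low[8]=1); scc=(scc[0]=?,scc[1]=1,scc[2]=?,scc[3]=?,scc[4]=0,scc[5]=?,scc[6]=?,scc[7]=?,scc[8]=?)
step 3: low=(low[0]=0,low[1]=4,low[2]=?,low[3]=?,low[4]=2,low[5]=3,low[6]=?,low[7]=?,low[8]=1); scc=(scc[0]=?,scc[1]=1,scc[2]=?,scc[3]=?,scc[4]=0,scc[5]=2,scc[6]=?,scc[7]=?,scc[8]=?)
step 4: low=(low[0]=0,low[1]=4,low[2]=?,low[3]=?,low[4]=2,low[5]=3,low[6]=5,low[7]=5,low[8]=1); scc=(scc[0]=?,scc[1]=1,scc[2]=?,scc[3]=?,scc[4]=0,scc[5]=2,scc[6]=?,scc[7]=?,scc[8]=?)
step 5: low=(low[0]=0,low[1]=4,low[2]=?,low[3]=?,low[4]=2,low[5]=3,low[6]=5,low[7]=5,low[8]=1); scc=(scc[0]=?,scc[1]=1,scc[2]=?,scc[3]=?,scc[4]=0,scc[5]=2,scc[6]=3,scc[7]=3,scc[8]=?)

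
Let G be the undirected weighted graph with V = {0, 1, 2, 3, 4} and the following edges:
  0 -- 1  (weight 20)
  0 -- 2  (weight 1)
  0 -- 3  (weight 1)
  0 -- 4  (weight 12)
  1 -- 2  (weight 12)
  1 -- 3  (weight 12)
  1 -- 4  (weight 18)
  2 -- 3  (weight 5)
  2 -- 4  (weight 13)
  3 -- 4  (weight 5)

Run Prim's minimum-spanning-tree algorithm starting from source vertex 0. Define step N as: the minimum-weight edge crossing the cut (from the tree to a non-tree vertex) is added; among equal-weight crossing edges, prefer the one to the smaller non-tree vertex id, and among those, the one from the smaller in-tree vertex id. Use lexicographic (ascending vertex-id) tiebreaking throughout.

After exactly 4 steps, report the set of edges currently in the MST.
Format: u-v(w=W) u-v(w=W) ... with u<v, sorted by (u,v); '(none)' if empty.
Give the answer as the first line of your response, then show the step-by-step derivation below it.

0-2(w=1) 0-3(w=1) 1-2(w=12) 3-4(w=5)

step 1: add edge 0-2 (w=1); MST = {0-2(w=1)}
step 2: add edge 0-3 (w=1); MST = {0-2(w=1) 0-3(w=1)}
step 3: add edge 3-4 (w=5); MST = {0-2(w=1) 0-3(w=1) 3-4(w=5)}
step 4: add edge 1-2 (w=12); MST = {0-2(w=1) 0-3(w=1) 1-2(w=12) 3-4(w=5)}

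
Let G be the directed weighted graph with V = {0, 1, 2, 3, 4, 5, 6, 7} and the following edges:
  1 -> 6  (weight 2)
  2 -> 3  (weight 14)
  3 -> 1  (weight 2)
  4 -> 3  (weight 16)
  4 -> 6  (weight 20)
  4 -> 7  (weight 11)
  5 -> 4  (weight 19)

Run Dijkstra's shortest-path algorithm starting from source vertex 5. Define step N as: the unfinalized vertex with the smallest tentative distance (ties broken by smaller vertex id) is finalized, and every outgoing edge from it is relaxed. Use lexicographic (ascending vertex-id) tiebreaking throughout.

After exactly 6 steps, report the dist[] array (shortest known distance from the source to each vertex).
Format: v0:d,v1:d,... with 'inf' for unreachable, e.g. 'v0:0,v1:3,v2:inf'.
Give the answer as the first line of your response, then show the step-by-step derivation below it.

v0:inf,v1:37,v2:inf,v3:35,v4:19,v5:0,v6:39,v7:30

step 1: dist = v0:inf,v1:inf,v2:inf,v3:inf,v4:19,v5:0,v6:inf,v7:inf
step 2: dist = v0:inf,v1:inf,v2:inf,v3:35,v4:19,v5:0,v6:39,v7:30
step 3: dist = v0:inf,v1:inf,v2:inf,v3:35,v4:19,v5:0,v6:39,v7:30
step 4: dist = v0:inf,v1:37,v2:inf,v3:35,v4:19,v5:0,v6:39,v7:30
step 5: dist = v0:inf,v1:37,v2:inf,v3:35,v4:19,v5:0,v6:39,v7:30
step 6: dist = v0:inf,v1:37,v2:inf,v3:35,v4:19,v5:0,v6:39,v7:30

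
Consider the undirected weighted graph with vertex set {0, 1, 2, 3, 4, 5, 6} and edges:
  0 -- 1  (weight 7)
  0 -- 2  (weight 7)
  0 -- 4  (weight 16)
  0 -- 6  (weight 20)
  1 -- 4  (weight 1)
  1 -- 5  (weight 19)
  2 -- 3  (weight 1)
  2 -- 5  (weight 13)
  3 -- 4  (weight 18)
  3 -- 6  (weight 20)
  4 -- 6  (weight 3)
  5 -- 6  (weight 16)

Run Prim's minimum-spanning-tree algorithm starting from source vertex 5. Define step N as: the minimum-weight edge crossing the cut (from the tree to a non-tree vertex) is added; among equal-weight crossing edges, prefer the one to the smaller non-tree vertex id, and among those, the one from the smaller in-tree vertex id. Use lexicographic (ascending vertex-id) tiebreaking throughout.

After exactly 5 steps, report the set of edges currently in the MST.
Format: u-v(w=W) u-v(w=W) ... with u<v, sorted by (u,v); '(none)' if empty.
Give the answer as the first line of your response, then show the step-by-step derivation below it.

0-1(w=7) 0-2(w=7) 1-4(w=1) 2-3(w=1) 2-5(w=13)

step 1: add edge 2-5 (w=13); MST = {2-5(w=13)}
step 2: add edge 2-3 (w=1); MST = {2-3(w=1) 2-5(w=13)}
step 3: add edge 0-2 (w=7); MST = {0-2(w=7) 2-3(w=1) 2-5(w=13)}
step 4: add edge 0-1 (w=7); MST = {0-1(w=7) 0-2(w=7) 2-3(w=1) 2-5(w=13)}
step 5: add edge 1-4 (w=1); MST = {0-1(w=7) 0-2(w=7) 1-4(w=1) 2-3(w=1) 2-5(w=13)}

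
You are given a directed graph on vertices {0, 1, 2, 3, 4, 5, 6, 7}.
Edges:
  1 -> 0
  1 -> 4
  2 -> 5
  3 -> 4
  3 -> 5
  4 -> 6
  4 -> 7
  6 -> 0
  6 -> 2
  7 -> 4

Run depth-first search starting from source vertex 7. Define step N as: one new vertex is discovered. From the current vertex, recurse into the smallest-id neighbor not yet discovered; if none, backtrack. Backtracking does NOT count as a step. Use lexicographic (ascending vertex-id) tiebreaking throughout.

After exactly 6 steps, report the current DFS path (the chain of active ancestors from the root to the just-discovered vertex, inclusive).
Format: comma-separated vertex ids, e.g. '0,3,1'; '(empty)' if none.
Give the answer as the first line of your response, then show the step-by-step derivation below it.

7,4,6,2,5

step 1: discover 7; path=7; order=7
step 2: discover 4; path=7>4; order=7,4
step 3: discover 6; path=7>4>6; order=7,4,6
step 4: discover 0; path=7>4>6>0; order=7,4,6,0
step 5: discover 2; path=7>4>6>2; order=7,4,6,0,2
step 6: discover 5; path=7>4>6>2>5; order=7,4,6,0,2,5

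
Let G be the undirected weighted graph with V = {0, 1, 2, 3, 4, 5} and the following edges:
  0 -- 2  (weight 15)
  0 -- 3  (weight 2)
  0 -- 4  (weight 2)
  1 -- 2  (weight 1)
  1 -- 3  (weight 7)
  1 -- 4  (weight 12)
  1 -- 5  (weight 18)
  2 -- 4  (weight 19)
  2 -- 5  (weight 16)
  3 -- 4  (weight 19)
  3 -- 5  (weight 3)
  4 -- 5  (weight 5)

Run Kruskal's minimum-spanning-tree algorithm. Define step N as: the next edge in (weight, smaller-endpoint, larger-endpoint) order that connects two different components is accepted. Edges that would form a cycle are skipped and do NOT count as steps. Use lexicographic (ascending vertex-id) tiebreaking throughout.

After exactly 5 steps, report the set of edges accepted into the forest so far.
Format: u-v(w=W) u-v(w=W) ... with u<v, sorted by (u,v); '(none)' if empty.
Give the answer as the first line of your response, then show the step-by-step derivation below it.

0-3(w=2) 0-4(w=2) 1-2(w=1) 1-3(w=7) 3-5(w=3)

step 1: add edge 1-2 (w=1); MST = {1-2(w=1)}
step 2: add edge 0-3 (w=2); MST = {0-3(w=2) 1-2(w=1)}
step 3: add edge 0-4 (w=2); MST = {0-3(w=2) 0-4(w=2) 1-2(w=1)}
step 4: add edge 3-5 (w=3); MST = {0-3(w=2) 0-4(w=2) 1-2(w=1) 3-5(w=3)}
step 5: add edge 1-3 (w=7); MST = {0-3(w=2) 0-4(w=2) 1-2(w=1) 1-3(w=7) 3-5(w=3)}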